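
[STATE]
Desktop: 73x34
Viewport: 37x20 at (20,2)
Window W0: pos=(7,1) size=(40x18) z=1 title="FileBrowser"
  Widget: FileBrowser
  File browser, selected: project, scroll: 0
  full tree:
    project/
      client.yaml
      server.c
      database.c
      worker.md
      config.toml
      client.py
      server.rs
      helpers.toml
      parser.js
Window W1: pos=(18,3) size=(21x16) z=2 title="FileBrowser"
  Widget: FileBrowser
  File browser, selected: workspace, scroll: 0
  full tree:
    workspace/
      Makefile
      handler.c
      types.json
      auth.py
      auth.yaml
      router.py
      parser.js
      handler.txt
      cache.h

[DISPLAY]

                          ┃          
━━━━━━━━━━━━━━━━━━┓───────┨          
FileBrowser       ┃       ┃          
──────────────────┨       ┃          
 [-] workspace/   ┃       ┃          
   Makefile       ┃       ┃          
   handler.c      ┃       ┃          
   types.json     ┃       ┃          
   auth.py        ┃       ┃          
   auth.yaml      ┃       ┃          
   router.py      ┃       ┃          
   parser.js      ┃       ┃          
   handler.txt    ┃       ┃          
   cache.h        ┃       ┃          
                  ┃       ┃          
                  ┃       ┃          
━━━━━━━━━━━━━━━━━━┛━━━━━━━┛          
                                     
                                     
                                     


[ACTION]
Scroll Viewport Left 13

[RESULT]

┃ FileBrowser                        
┠──────────┏━━━━━━━━━━━━━━━━━━━┓─────
┃> [-] proj┃ FileBrowser       ┃     
┃    client┠───────────────────┨     
┃    server┃> [-] workspace/   ┃     
┃    databa┃    Makefile       ┃     
┃    worker┃    handler.c      ┃     
┃    config┃    types.json     ┃     
┃    client┃    auth.py        ┃     
┃    server┃    auth.yaml      ┃     
┃    helper┃    router.py      ┃     
┃    parser┃    parser.js      ┃     
┃          ┃    handler.txt    ┃     
┃          ┃    cache.h        ┃     
┃          ┃                   ┃     
┃          ┃                   ┃     
┗━━━━━━━━━━┗━━━━━━━━━━━━━━━━━━━┛━━━━━
                                     
                                     
                                     


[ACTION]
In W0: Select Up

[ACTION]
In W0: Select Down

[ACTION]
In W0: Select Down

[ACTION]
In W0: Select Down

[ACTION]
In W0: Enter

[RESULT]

┃ FileBrowser                        
┠──────────┏━━━━━━━━━━━━━━━━━━━┓─────
┃  [-] proj┃ FileBrowser       ┃     
┃    client┠───────────────────┨     
┃    server┃> [-] workspace/   ┃     
┃  > databa┃    Makefile       ┃     
┃    worker┃    handler.c      ┃     
┃    config┃    types.json     ┃     
┃    client┃    auth.py        ┃     
┃    server┃    auth.yaml      ┃     
┃    helper┃    router.py      ┃     
┃    parser┃    parser.js      ┃     
┃          ┃    handler.txt    ┃     
┃          ┃    cache.h        ┃     
┃          ┃                   ┃     
┃          ┃                   ┃     
┗━━━━━━━━━━┗━━━━━━━━━━━━━━━━━━━┛━━━━━
                                     
                                     
                                     


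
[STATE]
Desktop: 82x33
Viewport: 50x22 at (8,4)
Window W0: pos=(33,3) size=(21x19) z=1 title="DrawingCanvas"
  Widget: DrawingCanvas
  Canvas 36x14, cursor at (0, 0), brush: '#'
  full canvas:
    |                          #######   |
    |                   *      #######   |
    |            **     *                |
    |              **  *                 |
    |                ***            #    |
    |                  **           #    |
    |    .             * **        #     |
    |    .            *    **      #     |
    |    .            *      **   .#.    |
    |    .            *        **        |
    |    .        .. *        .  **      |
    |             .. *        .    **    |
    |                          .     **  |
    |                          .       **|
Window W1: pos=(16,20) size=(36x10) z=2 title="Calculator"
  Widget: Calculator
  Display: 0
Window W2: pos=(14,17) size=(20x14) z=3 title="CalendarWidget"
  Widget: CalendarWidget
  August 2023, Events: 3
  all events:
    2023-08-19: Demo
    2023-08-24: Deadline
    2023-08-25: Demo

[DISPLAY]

                         ┃ DrawingCanvas     ┃    
                         ┠───────────────────┨    
                         ┃+                  ┃    
                         ┃                   ┃    
                         ┃            **     ┃    
                         ┃              **  *┃    
                         ┃                ***┃    
                         ┃                  *┃    
                         ┃    .             *┃    
                         ┃    .            * ┃    
                         ┃    .            * ┃    
                         ┃    .            * ┃    
                         ┃    .        .. *  ┃    
      ┏━━━━━━━━━━━━━━━━━━┓             .. *  ┃    
      ┃ CalendarWidget   ┃                   ┃    
      ┠──────────────────┨                   ┃    
      ┃   August 2023    ┃━━━━━━━━━━━━━━━━━┓ ┃    
      ┃Mo Tu We Th Fr Sa ┃                 ┃━┛    
      ┃    1  2  3  4  5 ┃─────────────────┨      
      ┃ 7  8  9 10 11 12 ┃                0┃      
      ┃14 15 16 17 18 19*┃                 ┃      
      ┃21 22 23 24* 25* 2┃                 ┃      


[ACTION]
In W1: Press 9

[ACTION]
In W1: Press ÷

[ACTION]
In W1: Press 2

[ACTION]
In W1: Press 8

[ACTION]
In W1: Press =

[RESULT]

                         ┃ DrawingCanvas     ┃    
                         ┠───────────────────┨    
                         ┃+                  ┃    
                         ┃                   ┃    
                         ┃            **     ┃    
                         ┃              **  *┃    
                         ┃                ***┃    
                         ┃                  *┃    
                         ┃    .             *┃    
                         ┃    .            * ┃    
                         ┃    .            * ┃    
                         ┃    .            * ┃    
                         ┃    .        .. *  ┃    
      ┏━━━━━━━━━━━━━━━━━━┓             .. *  ┃    
      ┃ CalendarWidget   ┃                   ┃    
      ┠──────────────────┨                   ┃    
      ┃   August 2023    ┃━━━━━━━━━━━━━━━━━┓ ┃    
      ┃Mo Tu We Th Fr Sa ┃                 ┃━┛    
      ┃    1  2  3  4  5 ┃─────────────────┨      
      ┃ 7  8  9 10 11 12 ┃     0.3214285714┃      
      ┃14 15 16 17 18 19*┃                 ┃      
      ┃21 22 23 24* 25* 2┃                 ┃      


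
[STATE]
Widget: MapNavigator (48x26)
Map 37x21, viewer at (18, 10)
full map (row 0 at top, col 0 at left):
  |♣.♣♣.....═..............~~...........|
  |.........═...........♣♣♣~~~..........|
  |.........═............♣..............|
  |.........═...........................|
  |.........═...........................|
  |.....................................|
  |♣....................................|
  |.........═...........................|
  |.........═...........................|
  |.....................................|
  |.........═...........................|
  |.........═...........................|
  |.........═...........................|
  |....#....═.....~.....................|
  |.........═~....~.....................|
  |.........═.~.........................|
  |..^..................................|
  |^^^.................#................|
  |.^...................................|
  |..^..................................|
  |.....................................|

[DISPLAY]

                                                
                                                
                                                
      ♣.♣♣.....═..............~~...........     
      .........═...........♣♣♣~~~..........     
      .........═............♣..............     
      .........═...........................     
      .........═...........................     
      .....................................     
      ♣....................................     
      .........═...........................     
      .........═...........................     
      .....................................     
      .........═........@..................     
      .........═...........................     
      .........═...........................     
      ....#....═.....~.....................     
      .........═~....~.....................     
      .........═.~.........................     
      ..^..................................     
      ^^^.................#................     
      .^...................................     
      ..^..................................     
      .....................................     
                                                
                                                


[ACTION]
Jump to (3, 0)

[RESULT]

                                                
                                                
                                                
                                                
                                                
                                                
                                                
                                                
                                                
                                                
                                                
                                                
                                                
                     ♣.♣@.....═..............~~.
                     .........═...........♣♣♣~~~
                     .........═............♣....
                     .........═.................
                     .........═.................
                     ...........................
                     ♣..........................
                     .........═.................
                     .........═.................
                     ...........................
                     .........═.................
                     .........═.................
                     .........═.................


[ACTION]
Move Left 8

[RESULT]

                                                
                                                
                                                
                                                
                                                
                                                
                                                
                                                
                                                
                                                
                                                
                                                
                                                
                        @.♣♣.....═..............
                        .........═...........♣♣♣
                        .........═............♣.
                        .........═..............
                        .........═..............
                        ........................
                        ♣.......................
                        .........═..............
                        .........═..............
                        ........................
                        .........═..............
                        .........═..............
                        .........═..............


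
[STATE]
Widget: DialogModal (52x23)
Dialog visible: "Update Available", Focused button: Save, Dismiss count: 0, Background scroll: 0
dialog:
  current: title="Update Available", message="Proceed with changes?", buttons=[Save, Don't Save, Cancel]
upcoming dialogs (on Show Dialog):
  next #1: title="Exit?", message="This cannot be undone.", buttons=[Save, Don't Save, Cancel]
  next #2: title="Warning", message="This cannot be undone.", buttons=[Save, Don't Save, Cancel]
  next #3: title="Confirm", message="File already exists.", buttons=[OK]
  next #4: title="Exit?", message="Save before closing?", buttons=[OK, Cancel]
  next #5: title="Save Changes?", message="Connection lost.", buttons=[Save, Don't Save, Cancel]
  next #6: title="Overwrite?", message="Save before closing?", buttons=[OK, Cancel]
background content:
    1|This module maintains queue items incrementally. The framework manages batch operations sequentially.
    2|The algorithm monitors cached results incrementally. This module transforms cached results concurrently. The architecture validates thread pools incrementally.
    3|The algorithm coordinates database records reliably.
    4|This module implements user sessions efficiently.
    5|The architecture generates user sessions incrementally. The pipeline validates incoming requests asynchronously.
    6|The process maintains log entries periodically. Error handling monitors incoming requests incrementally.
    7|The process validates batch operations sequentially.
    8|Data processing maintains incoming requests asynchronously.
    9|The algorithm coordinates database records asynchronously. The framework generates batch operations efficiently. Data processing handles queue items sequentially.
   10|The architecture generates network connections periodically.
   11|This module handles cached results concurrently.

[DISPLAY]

This module maintains queue items incrementally. The
The algorithm monitors cached results incrementally.
The algorithm coordinates database records reliably.
This module implements user sessions efficiently.   
The architecture generates user sessions incremental
The process maintains log entries periodically. Erro
The process validates batch operations sequentially.
Data processing maintains incoming requests asynchro
The algorithm coordinates database records asynchron
The archit┌──────────────────────────────┐ions perio
This modul│       Update Available       │ently.    
          │    Proceed with changes?     │          
          │ [Save]  Don't Save   Cancel  │          
          └──────────────────────────────┘          
                                                    
                                                    
                                                    
                                                    
                                                    
                                                    
                                                    
                                                    
                                                    


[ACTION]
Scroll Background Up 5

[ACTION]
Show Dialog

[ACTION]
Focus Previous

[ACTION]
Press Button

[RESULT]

This module maintains queue items incrementally. The
The algorithm monitors cached results incrementally.
The algorithm coordinates database records reliably.
This module implements user sessions efficiently.   
The architecture generates user sessions incremental
The process maintains log entries periodically. Erro
The process validates batch operations sequentially.
Data processing maintains incoming requests asynchro
The algorithm coordinates database records asynchron
The architecture generates network connections perio
This module handles cached results concurrently.    
                                                    
                                                    
                                                    
                                                    
                                                    
                                                    
                                                    
                                                    
                                                    
                                                    
                                                    
                                                    


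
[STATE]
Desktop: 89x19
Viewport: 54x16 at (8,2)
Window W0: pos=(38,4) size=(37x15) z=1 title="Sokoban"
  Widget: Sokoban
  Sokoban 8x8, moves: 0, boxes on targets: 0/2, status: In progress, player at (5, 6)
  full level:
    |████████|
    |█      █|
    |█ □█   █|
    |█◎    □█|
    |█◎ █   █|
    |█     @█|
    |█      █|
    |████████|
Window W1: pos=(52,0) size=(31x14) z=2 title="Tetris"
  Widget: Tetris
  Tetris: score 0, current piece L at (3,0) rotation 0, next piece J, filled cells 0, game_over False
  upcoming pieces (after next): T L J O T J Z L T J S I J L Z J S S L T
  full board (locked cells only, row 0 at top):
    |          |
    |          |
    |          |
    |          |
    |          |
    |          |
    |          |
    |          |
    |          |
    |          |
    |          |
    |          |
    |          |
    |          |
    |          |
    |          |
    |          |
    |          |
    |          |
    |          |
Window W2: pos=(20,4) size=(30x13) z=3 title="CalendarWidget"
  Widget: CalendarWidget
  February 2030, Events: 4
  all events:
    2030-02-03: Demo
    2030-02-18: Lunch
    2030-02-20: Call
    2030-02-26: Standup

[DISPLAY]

                                            ┠─────────
                                            ┃         
            ┏━━━━━━━━━━━━━━━━━━━━━━━━━━━━┓━━┃         
            ┃ CalendarWidget             ┃  ┃         
            ┠────────────────────────────┨──┃         
            ┃       February 2030        ┃  ┃         
            ┃Mo Tu We Th Fr Sa Su        ┃  ┃         
            ┃             1  2  3*       ┃  ┃         
            ┃ 4  5  6  7  8  9 10        ┃  ┃         
            ┃11 12 13 14 15 16 17        ┃  ┃         
            ┃18* 19 20* 21 22 23 24      ┃  ┃         
            ┃25 26* 27 28                ┃  ┗━━━━━━━━━
            ┃                            ┃            
            ┃                            ┃/2          
            ┗━━━━━━━━━━━━━━━━━━━━━━━━━━━━┛            
                              ┃                       


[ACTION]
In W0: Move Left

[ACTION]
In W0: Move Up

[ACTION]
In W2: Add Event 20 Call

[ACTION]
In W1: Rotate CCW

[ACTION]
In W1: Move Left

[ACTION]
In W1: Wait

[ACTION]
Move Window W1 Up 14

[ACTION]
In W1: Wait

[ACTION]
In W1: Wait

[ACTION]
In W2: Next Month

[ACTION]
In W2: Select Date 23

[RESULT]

                                            ┠─────────
                                            ┃         
            ┏━━━━━━━━━━━━━━━━━━━━━━━━━━━━┓━━┃         
            ┃ CalendarWidget             ┃  ┃         
            ┠────────────────────────────┨──┃         
            ┃         March 2030         ┃  ┃         
            ┃Mo Tu We Th Fr Sa Su        ┃  ┃         
            ┃             1  2  3        ┃  ┃         
            ┃ 4  5  6  7  8  9 10        ┃  ┃         
            ┃11 12 13 14 15 16 17        ┃  ┃         
            ┃18 19 20 21 22 [23] 24      ┃  ┃         
            ┃25 26 27 28 29 30 31        ┃  ┗━━━━━━━━━
            ┃                            ┃            
            ┃                            ┃/2          
            ┗━━━━━━━━━━━━━━━━━━━━━━━━━━━━┛            
                              ┃                       


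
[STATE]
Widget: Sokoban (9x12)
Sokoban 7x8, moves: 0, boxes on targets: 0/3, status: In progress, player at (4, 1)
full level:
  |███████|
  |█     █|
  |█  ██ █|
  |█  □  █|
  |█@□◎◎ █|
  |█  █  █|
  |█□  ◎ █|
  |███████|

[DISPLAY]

███████  
█     █  
█  ██ █  
█  □  █  
█@□◎◎ █  
█  █  █  
█□  ◎ █  
███████  
Moves: 0 
         
         
         


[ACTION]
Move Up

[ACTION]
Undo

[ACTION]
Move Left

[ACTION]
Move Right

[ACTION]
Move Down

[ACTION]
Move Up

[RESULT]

███████  
█     █  
█  ██ █  
█  □  █  
█ @■◎ █  
█  █  █  
█□  ◎ █  
███████  
Moves: 3 
         
         
         


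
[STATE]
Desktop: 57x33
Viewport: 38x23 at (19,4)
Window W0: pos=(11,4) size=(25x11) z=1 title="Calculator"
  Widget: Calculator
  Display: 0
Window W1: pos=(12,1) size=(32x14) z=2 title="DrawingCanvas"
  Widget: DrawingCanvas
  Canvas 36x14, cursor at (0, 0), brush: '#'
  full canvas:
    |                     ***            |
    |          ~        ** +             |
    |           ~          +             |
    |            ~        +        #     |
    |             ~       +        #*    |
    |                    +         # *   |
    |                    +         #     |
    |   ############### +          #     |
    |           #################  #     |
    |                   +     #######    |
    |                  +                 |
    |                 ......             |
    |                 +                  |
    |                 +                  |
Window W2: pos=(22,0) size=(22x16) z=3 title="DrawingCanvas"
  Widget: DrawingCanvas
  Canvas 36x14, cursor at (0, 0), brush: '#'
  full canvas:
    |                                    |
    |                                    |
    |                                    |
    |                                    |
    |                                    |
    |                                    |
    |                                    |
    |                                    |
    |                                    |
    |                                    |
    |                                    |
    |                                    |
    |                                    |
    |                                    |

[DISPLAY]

   ┃                    ┃             
   ┃                    ┃             
   ┃                    ┃             
   ┃                    ┃             
   ┃                    ┃             
   ┃                    ┃             
   ┃                    ┃             
###┃                    ┃             
   ┃                    ┃             
   ┃                    ┃             
━━━┃                    ┃             
   ┗━━━━━━━━━━━━━━━━━━━━┛             
                                      
                                      
                                      
                                      
                                      
                                      
                                      
                                      
                                      
                                      
                                      


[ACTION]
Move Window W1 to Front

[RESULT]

               ***      ┃             
    ~        ** +       ┃             
     ~          +       ┃             
      ~        +        ┃             
       ~       +        ┃             
              +         ┃             
              +         ┃             
############ +          ┃             
     #################  ┃             
             +     #####┃             
━━━━━━━━━━━━━━━━━━━━━━━━┛             
   ┗━━━━━━━━━━━━━━━━━━━━┛             
                                      
                                      
                                      
                                      
                                      
                                      
                                      
                                      
                                      
                                      
                                      


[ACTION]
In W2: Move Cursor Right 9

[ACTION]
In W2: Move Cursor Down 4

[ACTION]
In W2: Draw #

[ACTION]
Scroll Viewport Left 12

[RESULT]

    ┏┃+                    ***      ┃ 
    ┃┃          ~        ** +       ┃ 
    ┠┃           ~          +       ┃ 
    ┃┃            ~        +        ┃ 
    ┃┃             ~       +        ┃ 
    ┃┃                    +         ┃ 
    ┃┃                    +         ┃ 
    ┃┃   ############### +          ┃ 
    ┃┃           #################  ┃ 
    ┃┃                   +     #####┃ 
    ┗┗━━━━━━━━━━━━━━━━━━━━━━━━━━━━━━┛ 
               ┗━━━━━━━━━━━━━━━━━━━━┛ 
                                      
                                      
                                      
                                      
                                      
                                      
                                      
                                      
                                      
                                      
                                      


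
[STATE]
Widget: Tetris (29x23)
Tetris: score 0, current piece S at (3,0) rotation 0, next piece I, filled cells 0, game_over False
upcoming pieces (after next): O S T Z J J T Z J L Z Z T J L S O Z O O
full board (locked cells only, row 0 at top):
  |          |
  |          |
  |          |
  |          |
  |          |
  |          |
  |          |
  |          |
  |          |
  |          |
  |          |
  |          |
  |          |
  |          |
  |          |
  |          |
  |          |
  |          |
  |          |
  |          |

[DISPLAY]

    ░░    │Next:             
   ░░     │████              
          │                  
          │                  
          │                  
          │                  
          │Score:            
          │0                 
          │                  
          │                  
          │                  
          │                  
          │                  
          │                  
          │                  
          │                  
          │                  
          │                  
          │                  
          │                  
          │                  
          │                  
          │                  


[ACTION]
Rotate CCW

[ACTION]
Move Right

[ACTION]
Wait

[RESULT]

          │Next:             
    ░     │████              
    ░░    │                  
     ░    │                  
          │                  
          │                  
          │Score:            
          │0                 
          │                  
          │                  
          │                  
          │                  
          │                  
          │                  
          │                  
          │                  
          │                  
          │                  
          │                  
          │                  
          │                  
          │                  
          │                  


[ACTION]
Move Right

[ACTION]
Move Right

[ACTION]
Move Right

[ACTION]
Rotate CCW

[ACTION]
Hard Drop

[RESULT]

   ████   │Next:             
          │▓▓                
          │▓▓                
          │                  
          │                  
          │                  
          │Score:            
          │0                 
          │                  
          │                  
          │                  
          │                  
          │                  
          │                  
          │                  
          │                  
          │                  
          │                  
        ░░│                  
       ░░ │                  
          │                  
          │                  
          │                  


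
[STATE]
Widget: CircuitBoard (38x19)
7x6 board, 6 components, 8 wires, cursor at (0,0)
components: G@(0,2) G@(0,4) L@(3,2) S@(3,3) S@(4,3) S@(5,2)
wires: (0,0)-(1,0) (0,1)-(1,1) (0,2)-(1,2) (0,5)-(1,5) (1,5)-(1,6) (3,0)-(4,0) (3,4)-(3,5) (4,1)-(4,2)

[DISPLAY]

   0 1 2 3 4 5 6                      
0  [.]  ·   G       G   ·             
    │   │   │           │             
1   ·   ·   ·           · ─ ·         
                                      
2                                     
                                      
3   ·       L   S   · ─ ·             
    │                                 
4   ·   · ─ ·   S                     
                                      
5           S                         
Cursor: (0,0)                         
                                      
                                      
                                      
                                      
                                      
                                      


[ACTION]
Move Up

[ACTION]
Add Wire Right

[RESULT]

   0 1 2 3 4 5 6                      
0  [.]─ ·   G       G   ·             
    │   │   │           │             
1   ·   ·   ·           · ─ ·         
                                      
2                                     
                                      
3   ·       L   S   · ─ ·             
    │                                 
4   ·   · ─ ·   S                     
                                      
5           S                         
Cursor: (0,0)                         
                                      
                                      
                                      
                                      
                                      
                                      


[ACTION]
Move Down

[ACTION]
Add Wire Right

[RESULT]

   0 1 2 3 4 5 6                      
0   · ─ ·   G       G   ·             
    │   │   │           │             
1  [.]─ ·   ·           · ─ ·         
                                      
2                                     
                                      
3   ·       L   S   · ─ ·             
    │                                 
4   ·   · ─ ·   S                     
                                      
5           S                         
Cursor: (1,0)                         
                                      
                                      
                                      
                                      
                                      
                                      


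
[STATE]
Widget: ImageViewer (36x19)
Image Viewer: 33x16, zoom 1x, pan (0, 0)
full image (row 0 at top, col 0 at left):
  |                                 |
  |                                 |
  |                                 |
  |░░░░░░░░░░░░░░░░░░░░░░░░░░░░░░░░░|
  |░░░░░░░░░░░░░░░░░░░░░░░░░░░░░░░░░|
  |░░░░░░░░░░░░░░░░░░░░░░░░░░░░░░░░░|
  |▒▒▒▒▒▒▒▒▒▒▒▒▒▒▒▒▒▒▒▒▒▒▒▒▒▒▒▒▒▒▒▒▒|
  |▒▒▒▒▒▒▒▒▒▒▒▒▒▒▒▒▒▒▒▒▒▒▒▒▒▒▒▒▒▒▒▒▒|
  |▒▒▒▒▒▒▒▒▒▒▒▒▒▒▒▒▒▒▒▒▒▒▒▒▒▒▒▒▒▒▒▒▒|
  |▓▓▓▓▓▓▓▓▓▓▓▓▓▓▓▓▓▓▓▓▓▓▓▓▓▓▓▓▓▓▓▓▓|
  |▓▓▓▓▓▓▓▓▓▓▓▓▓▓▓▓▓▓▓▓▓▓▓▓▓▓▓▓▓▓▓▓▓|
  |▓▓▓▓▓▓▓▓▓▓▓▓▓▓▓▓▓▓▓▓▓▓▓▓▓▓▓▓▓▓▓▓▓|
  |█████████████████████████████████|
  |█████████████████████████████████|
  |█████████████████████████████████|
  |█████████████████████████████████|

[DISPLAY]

                                    
                                    
                                    
░░░░░░░░░░░░░░░░░░░░░░░░░░░░░░░░░   
░░░░░░░░░░░░░░░░░░░░░░░░░░░░░░░░░   
░░░░░░░░░░░░░░░░░░░░░░░░░░░░░░░░░   
▒▒▒▒▒▒▒▒▒▒▒▒▒▒▒▒▒▒▒▒▒▒▒▒▒▒▒▒▒▒▒▒▒   
▒▒▒▒▒▒▒▒▒▒▒▒▒▒▒▒▒▒▒▒▒▒▒▒▒▒▒▒▒▒▒▒▒   
▒▒▒▒▒▒▒▒▒▒▒▒▒▒▒▒▒▒▒▒▒▒▒▒▒▒▒▒▒▒▒▒▒   
▓▓▓▓▓▓▓▓▓▓▓▓▓▓▓▓▓▓▓▓▓▓▓▓▓▓▓▓▓▓▓▓▓   
▓▓▓▓▓▓▓▓▓▓▓▓▓▓▓▓▓▓▓▓▓▓▓▓▓▓▓▓▓▓▓▓▓   
▓▓▓▓▓▓▓▓▓▓▓▓▓▓▓▓▓▓▓▓▓▓▓▓▓▓▓▓▓▓▓▓▓   
█████████████████████████████████   
█████████████████████████████████   
█████████████████████████████████   
█████████████████████████████████   
                                    
                                    
                                    


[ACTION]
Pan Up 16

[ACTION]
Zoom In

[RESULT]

                                    
                                    
                                    
                                    
                                    
                                    
░░░░░░░░░░░░░░░░░░░░░░░░░░░░░░░░░░░░
░░░░░░░░░░░░░░░░░░░░░░░░░░░░░░░░░░░░
░░░░░░░░░░░░░░░░░░░░░░░░░░░░░░░░░░░░
░░░░░░░░░░░░░░░░░░░░░░░░░░░░░░░░░░░░
░░░░░░░░░░░░░░░░░░░░░░░░░░░░░░░░░░░░
░░░░░░░░░░░░░░░░░░░░░░░░░░░░░░░░░░░░
▒▒▒▒▒▒▒▒▒▒▒▒▒▒▒▒▒▒▒▒▒▒▒▒▒▒▒▒▒▒▒▒▒▒▒▒
▒▒▒▒▒▒▒▒▒▒▒▒▒▒▒▒▒▒▒▒▒▒▒▒▒▒▒▒▒▒▒▒▒▒▒▒
▒▒▒▒▒▒▒▒▒▒▒▒▒▒▒▒▒▒▒▒▒▒▒▒▒▒▒▒▒▒▒▒▒▒▒▒
▒▒▒▒▒▒▒▒▒▒▒▒▒▒▒▒▒▒▒▒▒▒▒▒▒▒▒▒▒▒▒▒▒▒▒▒
▒▒▒▒▒▒▒▒▒▒▒▒▒▒▒▒▒▒▒▒▒▒▒▒▒▒▒▒▒▒▒▒▒▒▒▒
▒▒▒▒▒▒▒▒▒▒▒▒▒▒▒▒▒▒▒▒▒▒▒▒▒▒▒▒▒▒▒▒▒▒▒▒
▓▓▓▓▓▓▓▓▓▓▓▓▓▓▓▓▓▓▓▓▓▓▓▓▓▓▓▓▓▓▓▓▓▓▓▓


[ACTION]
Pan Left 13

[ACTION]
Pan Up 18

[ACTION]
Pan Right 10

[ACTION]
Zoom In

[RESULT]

                                    
                                    
                                    
                                    
                                    
                                    
                                    
                                    
                                    
░░░░░░░░░░░░░░░░░░░░░░░░░░░░░░░░░░░░
░░░░░░░░░░░░░░░░░░░░░░░░░░░░░░░░░░░░
░░░░░░░░░░░░░░░░░░░░░░░░░░░░░░░░░░░░
░░░░░░░░░░░░░░░░░░░░░░░░░░░░░░░░░░░░
░░░░░░░░░░░░░░░░░░░░░░░░░░░░░░░░░░░░
░░░░░░░░░░░░░░░░░░░░░░░░░░░░░░░░░░░░
░░░░░░░░░░░░░░░░░░░░░░░░░░░░░░░░░░░░
░░░░░░░░░░░░░░░░░░░░░░░░░░░░░░░░░░░░
░░░░░░░░░░░░░░░░░░░░░░░░░░░░░░░░░░░░
▒▒▒▒▒▒▒▒▒▒▒▒▒▒▒▒▒▒▒▒▒▒▒▒▒▒▒▒▒▒▒▒▒▒▒▒


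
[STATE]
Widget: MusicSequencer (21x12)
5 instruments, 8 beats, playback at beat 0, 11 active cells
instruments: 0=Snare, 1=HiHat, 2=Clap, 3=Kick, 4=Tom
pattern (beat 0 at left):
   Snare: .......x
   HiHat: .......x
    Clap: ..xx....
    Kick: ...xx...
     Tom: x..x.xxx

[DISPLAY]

      ▼1234567       
 Snare·······█       
 HiHat·······█       
  Clap··██····       
  Kick···██···       
   Tom█··█·███       
                     
                     
                     
                     
                     
                     


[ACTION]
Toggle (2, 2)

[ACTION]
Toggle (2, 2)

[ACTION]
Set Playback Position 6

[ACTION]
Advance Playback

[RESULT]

      0123456▼       
 Snare·······█       
 HiHat·······█       
  Clap··██····       
  Kick···██···       
   Tom█··█·███       
                     
                     
                     
                     
                     
                     


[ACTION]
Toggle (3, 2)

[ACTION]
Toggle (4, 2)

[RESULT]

      0123456▼       
 Snare·······█       
 HiHat·······█       
  Clap··██····       
  Kick··███···       
   Tom█·██·███       
                     
                     
                     
                     
                     
                     


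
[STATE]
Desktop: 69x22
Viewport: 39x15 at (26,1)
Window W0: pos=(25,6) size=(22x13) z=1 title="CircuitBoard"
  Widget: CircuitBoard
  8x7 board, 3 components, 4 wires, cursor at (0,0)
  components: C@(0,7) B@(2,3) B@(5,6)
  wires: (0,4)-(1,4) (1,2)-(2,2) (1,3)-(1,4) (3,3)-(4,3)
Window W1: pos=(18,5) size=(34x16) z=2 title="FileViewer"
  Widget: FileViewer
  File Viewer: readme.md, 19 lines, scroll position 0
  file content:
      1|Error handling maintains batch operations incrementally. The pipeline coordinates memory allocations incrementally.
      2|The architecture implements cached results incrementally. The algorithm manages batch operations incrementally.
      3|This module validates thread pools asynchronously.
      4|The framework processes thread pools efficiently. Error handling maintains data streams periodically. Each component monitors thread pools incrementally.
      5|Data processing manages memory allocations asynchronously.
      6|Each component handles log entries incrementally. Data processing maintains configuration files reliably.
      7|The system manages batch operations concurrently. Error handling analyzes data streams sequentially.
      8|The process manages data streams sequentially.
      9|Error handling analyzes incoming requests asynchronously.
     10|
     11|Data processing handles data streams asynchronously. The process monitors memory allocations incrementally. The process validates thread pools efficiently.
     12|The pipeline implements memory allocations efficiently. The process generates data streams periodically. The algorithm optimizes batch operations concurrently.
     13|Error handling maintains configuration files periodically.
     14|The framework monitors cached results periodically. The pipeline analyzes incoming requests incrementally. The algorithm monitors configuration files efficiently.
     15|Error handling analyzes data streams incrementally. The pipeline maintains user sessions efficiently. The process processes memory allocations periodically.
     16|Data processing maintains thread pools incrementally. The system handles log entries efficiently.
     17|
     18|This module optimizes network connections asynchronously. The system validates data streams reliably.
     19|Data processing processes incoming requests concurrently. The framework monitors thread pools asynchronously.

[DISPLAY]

                                       
                                       
                                       
                                       
━━━━━━━━━━━━━━━━━━━━━━━━━┓             
ewer                     ┃             
─────────────────────────┨             
andling maintains batch ▲┃             
hitecture implements cac█┃             
dule validates thread po░┃             
mework processes thread ░┃             
ocessing manages memory ░┃             
mponent handles log entr░┃             
tem manages batch operat░┃             
cess manages data stream░┃             


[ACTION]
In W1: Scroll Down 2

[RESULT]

                                       
                                       
                                       
                                       
━━━━━━━━━━━━━━━━━━━━━━━━━┓             
ewer                     ┃             
─────────────────────────┨             
dule validates thread po▲┃             
mework processes thread ░┃             
ocessing manages memory ░┃             
mponent handles log entr█┃             
tem manages batch operat░┃             
cess manages data stream░┃             
andling analyzes incomin░┃             
                        ░┃             


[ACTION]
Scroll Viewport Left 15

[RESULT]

                                       
                                       
                                       
                                       
       ┏━━━━━━━━━━━━━━━━━━━━━━━━━━━━━━━
       ┃ FileViewer                    
       ┠───────────────────────────────
       ┃This module validates thread po
       ┃The framework processes thread 
       ┃Data processing manages memory 
       ┃Each component handles log entr
       ┃The system manages batch operat
       ┃The process manages data stream
       ┃Error handling analyzes incomin
       ┃                               
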